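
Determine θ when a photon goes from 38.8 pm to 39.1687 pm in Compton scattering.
32.00°

First find the wavelength shift:
Δλ = λ' - λ = 39.1687 - 38.8 = 0.3687 pm

Using Δλ = λ_C(1 - cos θ), with λ_C = h/(m_e·c) ≈ 2.42631024 pm:
cos θ = 1 - Δλ/λ_C
cos θ = 1 - 0.3687/2.42631024
cos θ = 0.848041

θ = arccos(0.848041)
θ = 32.00°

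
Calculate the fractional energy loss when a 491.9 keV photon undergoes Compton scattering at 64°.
0.3509 (or 35.09%)

Calculate initial and final photon energies:

Initial: E₀ = 491.9 keV → λ₀ = 2.5205 pm
Compton shift: Δλ = 1.3627 pm
Final wavelength: λ' = 3.8832 pm
Final energy: E' = 319.2834 keV

Fractional energy loss:
(E₀ - E')/E₀ = (491.9000 - 319.2834)/491.9000
= 172.6166/491.9000
= 0.3509
= 35.09%

(Intermediate values are shown rounded; full precision is carried through to the final answer.)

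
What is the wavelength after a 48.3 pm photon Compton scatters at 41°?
48.8952 pm

Using the Compton scattering formula:
λ' = λ + Δλ = λ + λ_C(1 - cos θ)

Given:
- Initial wavelength λ = 48.3 pm
- Scattering angle θ = 41°
- Compton wavelength λ_C ≈ 2.4263 pm

Calculate the shift:
Δλ = 2.4263 × (1 - cos(41°))
Δλ = 2.4263 × 0.2453
Δλ = 0.5952 pm

Final wavelength:
λ' = 48.3 + 0.5952 = 48.8952 pm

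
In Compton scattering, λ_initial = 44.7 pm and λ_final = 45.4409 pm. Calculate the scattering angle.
46.00°

First find the wavelength shift:
Δλ = λ' - λ = 45.4409 - 44.7 = 0.7409 pm

Using Δλ = λ_C(1 - cos θ), with λ_C = h/(m_e·c) ≈ 2.42631024 pm:
cos θ = 1 - Δλ/λ_C
cos θ = 1 - 0.7409/2.42631024
cos θ = 0.694639

θ = arccos(0.694639)
θ = 46.00°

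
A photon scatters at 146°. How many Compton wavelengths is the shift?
1.8290 λ_C

The Compton shift formula is:
Δλ = λ_C(1 - cos θ)

Dividing both sides by λ_C:
Δλ/λ_C = 1 - cos θ

For θ = 146°:
Δλ/λ_C = 1 - cos(146°)
Δλ/λ_C = 1 - -0.8290
Δλ/λ_C = 1.8290

This means the shift is 1.8290 × λ_C = 4.4378 pm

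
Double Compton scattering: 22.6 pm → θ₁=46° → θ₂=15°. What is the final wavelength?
23.4235 pm

Apply Compton shift twice:

First scattering at θ₁ = 46°:
Δλ₁ = λ_C(1 - cos(46°))
Δλ₁ = 2.4263 × 0.3053
Δλ₁ = 0.7409 pm

After first scattering:
λ₁ = 22.6 + 0.7409 = 23.3409 pm

Second scattering at θ₂ = 15°:
Δλ₂ = λ_C(1 - cos(15°))
Δλ₂ = 2.4263 × 0.0341
Δλ₂ = 0.0827 pm

Final wavelength:
λ₂ = 23.3409 + 0.0827 = 23.4235 pm

Total shift: Δλ_total = 0.7409 + 0.0827 = 0.8235 pm

(Intermediate values are shown rounded; full precision is carried through to the final answer.)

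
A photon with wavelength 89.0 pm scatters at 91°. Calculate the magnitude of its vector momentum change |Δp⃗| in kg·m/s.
1.0478e-23 kg·m/s

Photon momentum magnitude is p = h/λ.

Initial momentum:
p₀ = h/λ = 6.6261e-34/8.9000e-11 = 7.4450e-24 kg·m/s

After scattering:
λ' = λ + Δλ = 89.0 + 2.4687 = 91.4687 pm
p' = h/λ' = 6.6261e-34/9.1469e-11 = 7.2441e-24 kg·m/s

Momentum is a vector; the scattered photon's direction makes angle θ = 91° with the incident direction. The magnitude of the vector change Δp⃗ = p⃗₀ − p⃗' is found from the law of cosines:
|Δp⃗|² = p₀² + p'² − 2p₀p'cos θ
|Δp⃗|² = (7.4450e-24)² + (7.2441e-24)² − 2·7.4450e-24·7.2441e-24·cos(91°)
|Δp⃗| = 1.0478e-23 kg·m/s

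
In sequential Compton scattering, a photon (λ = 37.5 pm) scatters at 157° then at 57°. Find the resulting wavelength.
43.2646 pm

Apply Compton shift twice:

First scattering at θ₁ = 157°:
Δλ₁ = λ_C(1 - cos(157°))
Δλ₁ = 2.4263 × 1.9205
Δλ₁ = 4.6597 pm

After first scattering:
λ₁ = 37.5 + 4.6597 = 42.1597 pm

Second scattering at θ₂ = 57°:
Δλ₂ = λ_C(1 - cos(57°))
Δλ₂ = 2.4263 × 0.4554
Δλ₂ = 1.1048 pm

Final wavelength:
λ₂ = 42.1597 + 1.1048 = 43.2646 pm

Total shift: Δλ_total = 4.6597 + 1.1048 = 5.7646 pm

(Intermediate values are shown rounded; full precision is carried through to the final answer.)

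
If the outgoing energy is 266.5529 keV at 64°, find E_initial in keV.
376.9999 keV

Convert final energy to wavelength (hc ≈ 1239.842 keV·pm):
λ' = hc/E' = 1239.842 / 266.5529 = 4.6514 pm

Calculate the Compton shift:
Δλ = λ_C(1 - cos(64°))
Δλ = 2.4263 × (1 - cos(64°))
Δλ = 1.3627 pm

Initial wavelength:
λ = λ' - Δλ = 4.6514 - 1.3627 = 3.2887 pm

Initial energy:
E = hc/λ = 1239.842 / 3.2887 = 376.9999 keV

(Intermediate values are shown rounded; full precision is carried through to the final answer.)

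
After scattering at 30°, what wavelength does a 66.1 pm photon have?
66.4251 pm

Using the Compton scattering formula:
λ' = λ + Δλ = λ + λ_C(1 - cos θ)

Given:
- Initial wavelength λ = 66.1 pm
- Scattering angle θ = 30°
- Compton wavelength λ_C ≈ 2.4263 pm

Calculate the shift:
Δλ = 2.4263 × (1 - cos(30°))
Δλ = 2.4263 × 0.1340
Δλ = 0.3251 pm

Final wavelength:
λ' = 66.1 + 0.3251 = 66.4251 pm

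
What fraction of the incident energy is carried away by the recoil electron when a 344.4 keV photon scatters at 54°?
0.2174 (or 21.74%)

Calculate initial and final photon energies:

Initial: E₀ = 344.4 keV → λ₀ = 3.6000 pm
Compton shift: Δλ = 1.0002 pm
Final wavelength: λ' = 4.6002 pm
Final energy: E' = 269.5211 keV

Fractional energy loss:
(E₀ - E')/E₀ = (344.4000 - 269.5211)/344.4000
= 74.8789/344.4000
= 0.2174
= 21.74%

(Intermediate values are shown rounded; full precision is carried through to the final answer.)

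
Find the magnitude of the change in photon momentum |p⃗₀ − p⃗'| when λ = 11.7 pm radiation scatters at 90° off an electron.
7.3535e-23 kg·m/s

Photon momentum magnitude is p = h/λ.

Initial momentum:
p₀ = h/λ = 6.6261e-34/1.1700e-11 = 5.6633e-23 kg·m/s

After scattering:
λ' = λ + Δλ = 11.7 + 2.4263 = 14.1263 pm
p' = h/λ' = 6.6261e-34/1.4126e-11 = 4.6906e-23 kg·m/s

Momentum is a vector; the scattered photon's direction makes angle θ = 90° with the incident direction. The magnitude of the vector change Δp⃗ = p⃗₀ − p⃗' is found from the law of cosines:
|Δp⃗|² = p₀² + p'² − 2p₀p'cos θ
|Δp⃗|² = (5.6633e-23)² + (4.6906e-23)² − 2·5.6633e-23·4.6906e-23·cos(90°)
|Δp⃗| = 7.3535e-23 kg·m/s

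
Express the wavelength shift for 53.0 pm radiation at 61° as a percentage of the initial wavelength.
2.3585%

Calculate the Compton shift:
Δλ = λ_C(1 - cos(61°))
Δλ = 2.4263 × (1 - cos(61°))
Δλ = 2.4263 × 0.5152
Δλ = 1.2500 pm

Percentage change:
(Δλ/λ₀) × 100 = (1.2500/53.0) × 100
= 2.3585%

(Intermediate values are shown rounded; full precision is carried through to the final answer.)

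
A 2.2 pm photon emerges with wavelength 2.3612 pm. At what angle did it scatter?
21.00°

First find the wavelength shift:
Δλ = λ' - λ = 2.3612 - 2.2 = 0.1612 pm

Using Δλ = λ_C(1 - cos θ), with λ_C = h/(m_e·c) ≈ 2.42631024 pm:
cos θ = 1 - Δλ/λ_C
cos θ = 1 - 0.1612/2.42631024
cos θ = 0.933562

θ = arccos(0.933562)
θ = 21.00°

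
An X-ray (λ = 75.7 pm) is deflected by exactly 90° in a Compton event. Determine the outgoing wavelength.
78.1263 pm

Using the Compton formula: λ' = λ + λ_C(1 − cos θ)

For θ = 90°, cos θ = 0 (exact) = 0.0000, so:
1 − cos 90° = 1 − (0) = 1.0000

Δλ = λ_C × 1.0000 = 2.4263 × 1.0000 = 2.4263 pm

λ' = 75.7 + 2.4263 = 78.1263 pm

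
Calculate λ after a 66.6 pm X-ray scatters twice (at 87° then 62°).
70.1866 pm

Apply Compton shift twice:

First scattering at θ₁ = 87°:
Δλ₁ = λ_C(1 - cos(87°))
Δλ₁ = 2.4263 × 0.9477
Δλ₁ = 2.2993 pm

After first scattering:
λ₁ = 66.6 + 2.2993 = 68.8993 pm

Second scattering at θ₂ = 62°:
Δλ₂ = λ_C(1 - cos(62°))
Δλ₂ = 2.4263 × 0.5305
Δλ₂ = 1.2872 pm

Final wavelength:
λ₂ = 68.8993 + 1.2872 = 70.1866 pm

Total shift: Δλ_total = 2.2993 + 1.2872 = 3.5866 pm

(Intermediate values are shown rounded; full precision is carried through to the final answer.)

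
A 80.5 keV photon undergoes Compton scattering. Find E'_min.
61.2135 keV (at θ = 180°)

The scattered photon has minimum energy when its wavelength is maximum, i.e., when the Compton shift Δλ = λ_C(1 − cos θ) is maximum. This occurs at θ = 180° (backscattering), giving Δλ_max = 2λ_C = 4.8526 pm.

Initial wavelength: λ₀ = hc/E₀ = 15.4018 pm
Maximum final wavelength: λ'_max = λ₀ + 2λ_C = 15.4018 + 4.8526 = 20.2544 pm
Minimum final energy: E'_min = hc/λ'_max = 61.2135 keV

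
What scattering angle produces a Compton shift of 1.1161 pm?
57.32°

From the Compton formula Δλ = λ_C(1 - cos θ), we can solve for θ:

cos θ = 1 - Δλ/λ_C

Given:
- Δλ = 1.1161 pm
- λ_C = h/(m_e·c) ≈ 2.42631024 pm

cos θ = 1 - 1.1161/2.42631024
cos θ = 1 - 0.459999
cos θ = 0.540001

θ = arccos(0.540001)
θ = 57.32°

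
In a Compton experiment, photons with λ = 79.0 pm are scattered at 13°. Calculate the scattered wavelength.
79.0622 pm

Using the Compton scattering formula:
λ' = λ + Δλ = λ + λ_C(1 - cos θ)

Given:
- Initial wavelength λ = 79.0 pm
- Scattering angle θ = 13°
- Compton wavelength λ_C ≈ 2.4263 pm

Calculate the shift:
Δλ = 2.4263 × (1 - cos(13°))
Δλ = 2.4263 × 0.0256
Δλ = 0.0622 pm

Final wavelength:
λ' = 79.0 + 0.0622 = 79.0622 pm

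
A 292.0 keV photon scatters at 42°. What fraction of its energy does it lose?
0.1280 (or 12.80%)

Calculate initial and final photon energies:

Initial: E₀ = 292.0 keV → λ₀ = 4.2460 pm
Compton shift: Δλ = 0.6232 pm
Final wavelength: λ' = 4.8692 pm
Final energy: E' = 254.6272 keV

Fractional energy loss:
(E₀ - E')/E₀ = (292.0000 - 254.6272)/292.0000
= 37.3728/292.0000
= 0.1280
= 12.80%

(Intermediate values are shown rounded; full precision is carried through to the final answer.)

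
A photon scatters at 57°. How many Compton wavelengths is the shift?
0.4554 λ_C

The Compton shift formula is:
Δλ = λ_C(1 - cos θ)

Dividing both sides by λ_C:
Δλ/λ_C = 1 - cos θ

For θ = 57°:
Δλ/λ_C = 1 - cos(57°)
Δλ/λ_C = 1 - 0.5446
Δλ/λ_C = 0.4554

This means the shift is 0.4554 × λ_C = 1.1048 pm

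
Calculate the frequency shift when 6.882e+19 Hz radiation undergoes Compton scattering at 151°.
3.515e+19 Hz (decrease)

Convert frequency to wavelength (c = 299792458 m/s):
λ₀ = c/f₀ = 299792458/6.882e+19 = 4.3561822e-12 m = 4.3562 pm

Calculate Compton shift:
Δλ = λ_C(1 - cos(151°)) = 4.5484 pm

Final wavelength:
λ' = λ₀ + Δλ = 4.3562 + 4.5484 = 8.9046 pm

Final frequency:
f' = c/λ' = 299792458/8.9045912e-12 = 3.3667178e+19 Hz

Frequency shift (decrease):
Δf = f₀ - f' = 6.882e+19 - 3.3667178e+19 = 3.515e+19 Hz

(Intermediate values are shown rounded; full precision is carried through to the final answer.)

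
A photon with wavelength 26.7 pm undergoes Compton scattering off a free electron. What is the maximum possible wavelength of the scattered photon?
31.5526 pm (at θ = 180°)

The Compton shift is Δλ = λ_C(1 − cos θ).

Since cos θ ranges from −1 to 1, the factor (1 − cos θ) ranges from 0 to 2; the maximum shift occurs at θ = 180° (backscattering):
Δλ_max = 2λ_C = 2 × 2.4263 pm = 4.8526 pm

Maximum scattered wavelength:
λ'_max = λ₀ + Δλ_max = 26.7 + 4.8526 = 31.5526 pm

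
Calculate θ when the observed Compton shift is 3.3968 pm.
113.58°

From the Compton formula Δλ = λ_C(1 - cos θ), we can solve for θ:

cos θ = 1 - Δλ/λ_C

Given:
- Δλ = 3.3968 pm
- λ_C = h/(m_e·c) ≈ 2.42631024 pm

cos θ = 1 - 3.3968/2.42631024
cos θ = 1 - 1.399986
cos θ = -0.399986

θ = arccos(-0.399986)
θ = 113.58°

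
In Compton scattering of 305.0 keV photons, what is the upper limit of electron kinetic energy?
165.9680 keV

Maximum energy transfer occurs at θ = 180° (backscattering).

Initial photon: E₀ = 305.0 keV → λ₀ = 4.0651 pm

Maximum Compton shift (at 180°):
Δλ_max = 2λ_C = 2 × 2.4263 = 4.8526 pm

Final wavelength:
λ' = 4.0651 + 4.8526 = 8.9177 pm

Minimum photon energy (maximum energy to electron):
E'_min = hc/λ' = 139.0320 keV

Maximum electron kinetic energy:
K_max = E₀ - E'_min = 305.0000 - 139.0320 = 165.9680 keV

(Intermediate values are shown rounded; full precision is carried through to the final answer.)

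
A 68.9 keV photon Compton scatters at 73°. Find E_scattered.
62.8987 keV

First convert energy to wavelength:
λ = hc/E, with hc ≈ 1239.842 keV·pm (i.e. 1239.842 eV·nm)

For E = 68.9 keV = 68900 eV:
λ = 1239.842 keV·pm / 68.9 keV
λ = 17.9948 pm

Calculate the Compton shift:
Δλ = λ_C(1 - cos(73°)) = 2.4263 × 0.7076
Δλ = 1.7169 pm

Final wavelength:
λ' = 17.9948 + 1.7169 = 19.7117 pm

Final energy:
E' = hc/λ' = 1239.842 / 19.7117 = 62.8987 keV

(Intermediate values are shown rounded; full precision is carried through to the final answer.)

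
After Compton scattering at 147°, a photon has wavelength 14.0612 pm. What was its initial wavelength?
9.6000 pm

From λ' = λ + Δλ, we have λ = λ' - Δλ

First calculate the Compton shift:
Δλ = λ_C(1 - cos θ)
Δλ = 2.4263 × (1 - cos(147°))
Δλ = 2.4263 × 1.8387
Δλ = 4.4612 pm

Initial wavelength:
λ = λ' - Δλ
λ = 14.0612 - 4.4612
λ = 9.6000 pm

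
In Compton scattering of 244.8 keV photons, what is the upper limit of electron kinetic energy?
119.7823 keV

Maximum energy transfer occurs at θ = 180° (backscattering).

Initial photon: E₀ = 244.8 keV → λ₀ = 5.0647 pm

Maximum Compton shift (at 180°):
Δλ_max = 2λ_C = 2 × 2.4263 = 4.8526 pm

Final wavelength:
λ' = 5.0647 + 4.8526 = 9.9173 pm

Minimum photon energy (maximum energy to electron):
E'_min = hc/λ' = 125.0177 keV

Maximum electron kinetic energy:
K_max = E₀ - E'_min = 244.8000 - 125.0177 = 119.7823 keV

(Intermediate values are shown rounded; full precision is carried through to the final answer.)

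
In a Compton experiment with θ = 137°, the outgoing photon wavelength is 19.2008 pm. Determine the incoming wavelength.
15.0000 pm

From λ' = λ + Δλ, we have λ = λ' - Δλ

First calculate the Compton shift:
Δλ = λ_C(1 - cos θ)
Δλ = 2.4263 × (1 - cos(137°))
Δλ = 2.4263 × 1.7314
Δλ = 4.2008 pm

Initial wavelength:
λ = λ' - Δλ
λ = 19.2008 - 4.2008
λ = 15.0000 pm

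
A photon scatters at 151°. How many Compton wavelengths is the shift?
1.8746 λ_C

The Compton shift formula is:
Δλ = λ_C(1 - cos θ)

Dividing both sides by λ_C:
Δλ/λ_C = 1 - cos θ

For θ = 151°:
Δλ/λ_C = 1 - cos(151°)
Δλ/λ_C = 1 - -0.8746
Δλ/λ_C = 1.8746

This means the shift is 1.8746 × λ_C = 4.5484 pm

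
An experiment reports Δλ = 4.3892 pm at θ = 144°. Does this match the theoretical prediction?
Yes, consistent

Calculate the expected shift for θ = 144°:

Δλ_expected = λ_C(1 - cos(144°))
Δλ_expected = 2.4263 × (1 - cos(144°))
Δλ_expected = 2.4263 × 1.8090
Δλ_expected = 4.3892 pm

Given shift: 4.3892 pm
Expected shift: 4.3892 pm
Difference: 0.0000 pm

The values match. This is consistent with Compton scattering at the stated angle.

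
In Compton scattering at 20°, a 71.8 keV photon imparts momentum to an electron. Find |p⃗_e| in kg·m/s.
1.3274e-23 kg·m/s

The electron is initially at rest, so by conservation of momentum:
p⃗_e = p⃗₀ − p⃗'  (incident photon momentum minus scattered photon momentum)

Photon momentum magnitudes (p = h/λ = E/c):
λ₀ = hc/E₀ = 17.2680 pm → p₀ = h/λ₀ = 3.8372e-23 kg·m/s
Δλ = λ_C(1 − cos 20°) = 0.1463 pm
λ' = 17.4143 pm → p' = h/λ' = 3.8050e-23 kg·m/s

The scattered photon makes angle θ = 20° with the incident direction, so by the law of cosines:
|p⃗_e|² = p₀² + p'² − 2p₀p'cos θ
|p⃗_e|² = (3.8372e-23)² + (3.8050e-23)² − 2·3.8372e-23·3.8050e-23·cos(20°)
|p⃗_e| = 1.3274e-23 kg·m/s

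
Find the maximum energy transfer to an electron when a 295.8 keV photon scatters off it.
158.7116 keV

Maximum energy transfer occurs at θ = 180° (backscattering).

Initial photon: E₀ = 295.8 keV → λ₀ = 4.1915 pm

Maximum Compton shift (at 180°):
Δλ_max = 2λ_C = 2 × 2.4263 = 4.8526 pm

Final wavelength:
λ' = 4.1915 + 4.8526 = 9.0441 pm

Minimum photon energy (maximum energy to electron):
E'_min = hc/λ' = 137.0884 keV

Maximum electron kinetic energy:
K_max = E₀ - E'_min = 295.8000 - 137.0884 = 158.7116 keV

(Intermediate values are shown rounded; full precision is carried through to the final answer.)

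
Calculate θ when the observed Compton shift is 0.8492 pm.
49.46°

From the Compton formula Δλ = λ_C(1 - cos θ), we can solve for θ:

cos θ = 1 - Δλ/λ_C

Given:
- Δλ = 0.8492 pm
- λ_C = h/(m_e·c) ≈ 2.42631024 pm

cos θ = 1 - 0.8492/2.42631024
cos θ = 1 - 0.349996
cos θ = 0.650004

θ = arccos(0.650004)
θ = 49.46°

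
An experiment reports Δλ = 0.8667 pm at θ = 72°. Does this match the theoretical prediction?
No, inconsistent

Calculate the expected shift for θ = 72°:

Δλ_expected = λ_C(1 - cos(72°))
Δλ_expected = 2.4263 × (1 - cos(72°))
Δλ_expected = 2.4263 × 0.6910
Δλ_expected = 1.6765 pm

Given shift: 0.8667 pm
Expected shift: 1.6765 pm
Difference: 0.8098 pm

The values do not match. The given shift corresponds to θ ≈ 50.0°, not 72°.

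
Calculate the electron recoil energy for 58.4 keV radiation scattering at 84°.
5.4218 keV

By energy conservation: K_e = E_initial - E_final

First find the scattered photon energy:
Initial wavelength: λ = hc/E = 21.2302 pm
Compton shift: Δλ = λ_C(1 - cos(84°)) = 2.1727 pm
Final wavelength: λ' = 21.2302 + 2.1727 = 23.4029 pm
Final photon energy: E' = hc/λ' = 52.9782 keV

Electron kinetic energy:
K_e = E - E' = 58.4000 - 52.9782 = 5.4218 keV

(Intermediate values are shown rounded; full precision is carried through to the final answer.)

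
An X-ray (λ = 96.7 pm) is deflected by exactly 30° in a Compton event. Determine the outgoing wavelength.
97.0251 pm

Using the Compton formula: λ' = λ + λ_C(1 − cos θ)

For θ = 30°, cos θ = √3/2 (exact) ≈ 0.8660, so:
1 − cos 30° = 1 − (√3/2) ≈ 0.1340

Δλ = λ_C × 0.1340 = 2.4263 × 0.1340 = 0.3251 pm

λ' = 96.7 + 0.3251 = 97.0251 pm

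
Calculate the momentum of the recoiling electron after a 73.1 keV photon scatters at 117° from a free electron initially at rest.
6.0986e-23 kg·m/s

The electron is initially at rest, so by conservation of momentum:
p⃗_e = p⃗₀ − p⃗'  (incident photon momentum minus scattered photon momentum)

Photon momentum magnitudes (p = h/λ = E/c):
λ₀ = hc/E₀ = 16.9609 pm → p₀ = h/λ₀ = 3.9067e-23 kg·m/s
Δλ = λ_C(1 − cos 117°) = 3.5278 pm
λ' = 20.4887 pm → p' = h/λ' = 3.2340e-23 kg·m/s

The scattered photon makes angle θ = 117° with the incident direction, so by the law of cosines:
|p⃗_e|² = p₀² + p'² − 2p₀p'cos θ
|p⃗_e|² = (3.9067e-23)² + (3.2340e-23)² − 2·3.9067e-23·3.2340e-23·cos(117°)
|p⃗_e| = 6.0986e-23 kg·m/s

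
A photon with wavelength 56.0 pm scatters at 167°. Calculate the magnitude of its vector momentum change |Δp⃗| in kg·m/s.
2.2586e-23 kg·m/s

Photon momentum magnitude is p = h/λ.

Initial momentum:
p₀ = h/λ = 6.6261e-34/5.6000e-11 = 1.1832e-23 kg·m/s

After scattering:
λ' = λ + Δλ = 56.0 + 4.7904 = 60.7904 pm
p' = h/λ' = 6.6261e-34/6.0790e-11 = 1.0900e-23 kg·m/s

Momentum is a vector; the scattered photon's direction makes angle θ = 167° with the incident direction. The magnitude of the vector change Δp⃗ = p⃗₀ − p⃗' is found from the law of cosines:
|Δp⃗|² = p₀² + p'² − 2p₀p'cos θ
|Δp⃗|² = (1.1832e-23)² + (1.0900e-23)² − 2·1.1832e-23·1.0900e-23·cos(167°)
|Δp⃗| = 2.2586e-23 kg·m/s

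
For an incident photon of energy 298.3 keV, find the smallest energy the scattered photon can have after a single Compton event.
137.6229 keV (at θ = 180°)

The scattered photon has minimum energy when its wavelength is maximum, i.e., when the Compton shift Δλ = λ_C(1 − cos θ) is maximum. This occurs at θ = 180° (backscattering), giving Δλ_max = 2λ_C = 4.8526 pm.

Initial wavelength: λ₀ = hc/E₀ = 4.1564 pm
Maximum final wavelength: λ'_max = λ₀ + 2λ_C = 4.1564 + 4.8526 = 9.0090 pm
Minimum final energy: E'_min = hc/λ'_max = 137.6229 keV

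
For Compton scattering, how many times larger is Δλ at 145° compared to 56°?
145° produces the larger shift by a factor of 4.127

Calculate both shifts using Δλ = λ_C(1 - cos θ):

For θ₁ = 56°:
Δλ₁ = 2.4263 × (1 - cos(56°))
Δλ₁ = 2.4263 × 0.4408
Δλ₁ = 1.0695 pm

For θ₂ = 145°:
Δλ₂ = 2.4263 × (1 - cos(145°))
Δλ₂ = 2.4263 × 1.8192
Δλ₂ = 4.4138 pm

The 145° angle produces the larger shift.
Ratio: 4.4138/1.0695 = 4.127

(Intermediate values are shown rounded; full precision is carried through to the final answer.)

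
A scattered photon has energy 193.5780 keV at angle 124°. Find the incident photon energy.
472.9000 keV

Convert final energy to wavelength (hc ≈ 1239.842 keV·pm):
λ' = hc/E' = 1239.842 / 193.5780 = 6.4049 pm

Calculate the Compton shift:
Δλ = λ_C(1 - cos(124°))
Δλ = 2.4263 × (1 - cos(124°))
Δλ = 3.7831 pm

Initial wavelength:
λ = λ' - Δλ = 6.4049 - 3.7831 = 2.6218 pm

Initial energy:
E = hc/λ = 1239.842 / 2.6218 = 472.9000 keV

(Intermediate values are shown rounded; full precision is carried through to the final answer.)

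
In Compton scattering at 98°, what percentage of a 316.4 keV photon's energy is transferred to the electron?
0.4136 (or 41.36%)

Calculate initial and final photon energies:

Initial: E₀ = 316.4 keV → λ₀ = 3.9186 pm
Compton shift: Δλ = 2.7640 pm
Final wavelength: λ' = 6.6826 pm
Final energy: E' = 185.5335 keV

Fractional energy loss:
(E₀ - E')/E₀ = (316.4000 - 185.5335)/316.4000
= 130.8665/316.4000
= 0.4136
= 41.36%

(Intermediate values are shown rounded; full precision is carried through to the final answer.)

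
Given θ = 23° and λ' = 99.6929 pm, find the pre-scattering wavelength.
99.5000 pm

From λ' = λ + Δλ, we have λ = λ' - Δλ

First calculate the Compton shift:
Δλ = λ_C(1 - cos θ)
Δλ = 2.4263 × (1 - cos(23°))
Δλ = 2.4263 × 0.0795
Δλ = 0.1929 pm

Initial wavelength:
λ = λ' - Δλ
λ = 99.6929 - 0.1929
λ = 99.5000 pm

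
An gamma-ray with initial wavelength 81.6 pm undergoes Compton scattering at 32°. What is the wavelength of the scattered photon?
81.9687 pm

Using the Compton scattering formula:
λ' = λ + Δλ = λ + λ_C(1 - cos θ)

Given:
- Initial wavelength λ = 81.6 pm
- Scattering angle θ = 32°
- Compton wavelength λ_C ≈ 2.4263 pm

Calculate the shift:
Δλ = 2.4263 × (1 - cos(32°))
Δλ = 2.4263 × 0.1520
Δλ = 0.3687 pm

Final wavelength:
λ' = 81.6 + 0.3687 = 81.9687 pm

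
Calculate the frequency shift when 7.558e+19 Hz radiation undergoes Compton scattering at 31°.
6.073e+18 Hz (decrease)

Convert frequency to wavelength (c = 299792458 m/s):
λ₀ = c/f₀ = 299792458/7.558e+19 = 3.9665581e-12 m = 3.9666 pm

Calculate Compton shift:
Δλ = λ_C(1 - cos(31°)) = 0.3466 pm

Final wavelength:
λ' = λ₀ + Δλ = 3.9666 + 0.3466 = 4.3131 pm

Final frequency:
f' = c/λ' = 299792458/4.3131145e-12 = 6.9507187e+19 Hz

Frequency shift (decrease):
Δf = f₀ - f' = 7.558e+19 - 6.9507187e+19 = 6.073e+18 Hz

(Intermediate values are shown rounded; full precision is carried through to the final answer.)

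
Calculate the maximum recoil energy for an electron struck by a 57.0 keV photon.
10.3968 keV

Maximum energy transfer occurs at θ = 180° (backscattering).

Initial photon: E₀ = 57.0 keV → λ₀ = 21.7516 pm

Maximum Compton shift (at 180°):
Δλ_max = 2λ_C = 2 × 2.4263 = 4.8526 pm

Final wavelength:
λ' = 21.7516 + 4.8526 = 26.6042 pm

Minimum photon energy (maximum energy to electron):
E'_min = hc/λ' = 46.6032 keV

Maximum electron kinetic energy:
K_max = E₀ - E'_min = 57.0000 - 46.6032 = 10.3968 keV

(Intermediate values are shown rounded; full precision is carried through to the final answer.)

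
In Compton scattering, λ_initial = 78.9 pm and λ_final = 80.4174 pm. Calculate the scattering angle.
68.00°

First find the wavelength shift:
Δλ = λ' - λ = 80.4174 - 78.9 = 1.5174 pm

Using Δλ = λ_C(1 - cos θ), with λ_C = h/(m_e·c) ≈ 2.42631024 pm:
cos θ = 1 - Δλ/λ_C
cos θ = 1 - 1.5174/2.42631024
cos θ = 0.374606

θ = arccos(0.374606)
θ = 68.00°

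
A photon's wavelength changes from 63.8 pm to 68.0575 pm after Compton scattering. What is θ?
139.00°

First find the wavelength shift:
Δλ = λ' - λ = 68.0575 - 63.8 = 4.2575 pm

Using Δλ = λ_C(1 - cos θ), with λ_C = h/(m_e·c) ≈ 2.42631024 pm:
cos θ = 1 - Δλ/λ_C
cos θ = 1 - 4.2575/2.42631024
cos θ = -0.754722

θ = arccos(-0.754722)
θ = 139.00°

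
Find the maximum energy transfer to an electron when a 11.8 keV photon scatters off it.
0.5209 keV

Maximum energy transfer occurs at θ = 180° (backscattering).

Initial photon: E₀ = 11.8 keV → λ₀ = 105.0714 pm

Maximum Compton shift (at 180°):
Δλ_max = 2λ_C = 2 × 2.4263 = 4.8526 pm

Final wavelength:
λ' = 105.0714 + 4.8526 = 109.9240 pm

Minimum photon energy (maximum energy to electron):
E'_min = hc/λ' = 11.2791 keV

Maximum electron kinetic energy:
K_max = E₀ - E'_min = 11.8000 - 11.2791 = 0.5209 keV

(Intermediate values are shown rounded; full precision is carried through to the final answer.)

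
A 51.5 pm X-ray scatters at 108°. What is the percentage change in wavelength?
6.1671%

Calculate the Compton shift:
Δλ = λ_C(1 - cos(108°))
Δλ = 2.4263 × (1 - cos(108°))
Δλ = 2.4263 × 1.3090
Δλ = 3.1761 pm

Percentage change:
(Δλ/λ₀) × 100 = (3.1761/51.5) × 100
= 6.1671%

(Intermediate values are shown rounded; full precision is carried through to the final answer.)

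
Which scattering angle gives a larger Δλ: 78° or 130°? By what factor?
130° produces the larger shift by a factor of 2.074

Calculate both shifts using Δλ = λ_C(1 - cos θ):

For θ₁ = 78°:
Δλ₁ = 2.4263 × (1 - cos(78°))
Δλ₁ = 2.4263 × 0.7921
Δλ₁ = 1.9219 pm

For θ₂ = 130°:
Δλ₂ = 2.4263 × (1 - cos(130°))
Δλ₂ = 2.4263 × 1.6428
Δλ₂ = 3.9859 pm

The 130° angle produces the larger shift.
Ratio: 3.9859/1.9219 = 2.074

(Intermediate values are shown rounded; full precision is carried through to the final answer.)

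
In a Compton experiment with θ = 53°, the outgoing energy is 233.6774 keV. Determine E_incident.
285.7000 keV

Convert final energy to wavelength (hc ≈ 1239.842 keV·pm):
λ' = hc/E' = 1239.842 / 233.6774 = 5.3058 pm

Calculate the Compton shift:
Δλ = λ_C(1 - cos(53°))
Δλ = 2.4263 × (1 - cos(53°))
Δλ = 0.9661 pm

Initial wavelength:
λ = λ' - Δλ = 5.3058 - 0.9661 = 4.3397 pm

Initial energy:
E = hc/λ = 1239.842 / 4.3397 = 285.7000 keV

(Intermediate values are shown rounded; full precision is carried through to the final answer.)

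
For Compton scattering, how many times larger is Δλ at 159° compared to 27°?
159° produces the larger shift by a factor of 17.740

Calculate both shifts using Δλ = λ_C(1 - cos θ):

For θ₁ = 27°:
Δλ₁ = 2.4263 × (1 - cos(27°))
Δλ₁ = 2.4263 × 0.1090
Δλ₁ = 0.2645 pm

For θ₂ = 159°:
Δλ₂ = 2.4263 × (1 - cos(159°))
Δλ₂ = 2.4263 × 1.9336
Δλ₂ = 4.6915 pm

The 159° angle produces the larger shift.
Ratio: 4.6915/0.2645 = 17.740

(Intermediate values are shown rounded; full precision is carried through to the final answer.)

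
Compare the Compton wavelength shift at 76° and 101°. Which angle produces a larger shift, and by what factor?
101° produces the larger shift by a factor of 1.571

Calculate both shifts using Δλ = λ_C(1 - cos θ):

For θ₁ = 76°:
Δλ₁ = 2.4263 × (1 - cos(76°))
Δλ₁ = 2.4263 × 0.7581
Δλ₁ = 1.8393 pm

For θ₂ = 101°:
Δλ₂ = 2.4263 × (1 - cos(101°))
Δλ₂ = 2.4263 × 1.1908
Δλ₂ = 2.8893 pm

The 101° angle produces the larger shift.
Ratio: 2.8893/1.8393 = 1.571

(Intermediate values are shown rounded; full precision is carried through to the final answer.)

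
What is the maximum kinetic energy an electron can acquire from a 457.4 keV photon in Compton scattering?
293.4702 keV

Maximum energy transfer occurs at θ = 180° (backscattering).

Initial photon: E₀ = 457.4 keV → λ₀ = 2.7106 pm

Maximum Compton shift (at 180°):
Δλ_max = 2λ_C = 2 × 2.4263 = 4.8526 pm

Final wavelength:
λ' = 2.7106 + 4.8526 = 7.5633 pm

Minimum photon energy (maximum energy to electron):
E'_min = hc/λ' = 163.9298 keV

Maximum electron kinetic energy:
K_max = E₀ - E'_min = 457.4000 - 163.9298 = 293.4702 keV

(Intermediate values are shown rounded; full precision is carried through to the final answer.)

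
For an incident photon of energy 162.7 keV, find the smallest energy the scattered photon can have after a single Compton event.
99.4018 keV (at θ = 180°)

The scattered photon has minimum energy when its wavelength is maximum, i.e., when the Compton shift Δλ = λ_C(1 − cos θ) is maximum. This occurs at θ = 180° (backscattering), giving Δλ_max = 2λ_C = 4.8526 pm.

Initial wavelength: λ₀ = hc/E₀ = 7.6204 pm
Maximum final wavelength: λ'_max = λ₀ + 2λ_C = 7.6204 + 4.8526 = 12.4730 pm
Minimum final energy: E'_min = hc/λ'_max = 99.4018 keV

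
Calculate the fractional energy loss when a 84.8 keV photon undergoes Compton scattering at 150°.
0.2364 (or 23.64%)

Calculate initial and final photon energies:

Initial: E₀ = 84.8 keV → λ₀ = 14.6208 pm
Compton shift: Δλ = 4.5276 pm
Final wavelength: λ' = 19.1483 pm
Final energy: E' = 64.7493 keV

Fractional energy loss:
(E₀ - E')/E₀ = (84.8000 - 64.7493)/84.8000
= 20.0507/84.8000
= 0.2364
= 23.64%

(Intermediate values are shown rounded; full precision is carried through to the final answer.)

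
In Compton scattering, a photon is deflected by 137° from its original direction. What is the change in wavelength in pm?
4.2008 pm

Using the Compton scattering formula:
Δλ = λ_C(1 - cos θ)

where λ_C = h/(m_e·c) ≈ 2.4263 pm is the Compton wavelength of an electron.

For θ = 137°:
cos(137°) = -0.7314
1 - cos(137°) = 1.7314

Δλ = 2.4263 × 1.7314
Δλ = 4.2008 pm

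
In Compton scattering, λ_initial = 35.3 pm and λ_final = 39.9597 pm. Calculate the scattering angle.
157.00°

First find the wavelength shift:
Δλ = λ' - λ = 39.9597 - 35.3 = 4.6597 pm

Using Δλ = λ_C(1 - cos θ), with λ_C = h/(m_e·c) ≈ 2.42631024 pm:
cos θ = 1 - Δλ/λ_C
cos θ = 1 - 4.6597/2.42631024
cos θ = -0.920488

θ = arccos(-0.920488)
θ = 157.00°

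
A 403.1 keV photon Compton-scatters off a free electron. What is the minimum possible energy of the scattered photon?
156.3801 keV (at θ = 180°)

The scattered photon has minimum energy when its wavelength is maximum, i.e., when the Compton shift Δλ = λ_C(1 − cos θ) is maximum. This occurs at θ = 180° (backscattering), giving Δλ_max = 2λ_C = 4.8526 pm.

Initial wavelength: λ₀ = hc/E₀ = 3.0758 pm
Maximum final wavelength: λ'_max = λ₀ + 2λ_C = 3.0758 + 4.8526 = 7.9284 pm
Minimum final energy: E'_min = hc/λ'_max = 156.3801 keV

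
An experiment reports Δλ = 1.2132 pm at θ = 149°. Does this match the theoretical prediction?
No, inconsistent

Calculate the expected shift for θ = 149°:

Δλ_expected = λ_C(1 - cos(149°))
Δλ_expected = 2.4263 × (1 - cos(149°))
Δλ_expected = 2.4263 × 1.8572
Δλ_expected = 4.5061 pm

Given shift: 1.2132 pm
Expected shift: 4.5061 pm
Difference: 3.2929 pm

The values do not match. The given shift corresponds to θ ≈ 60.0°, not 149°.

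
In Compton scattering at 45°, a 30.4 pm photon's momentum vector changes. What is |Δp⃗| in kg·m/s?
1.6498e-23 kg·m/s

Photon momentum magnitude is p = h/λ.

Initial momentum:
p₀ = h/λ = 6.6261e-34/3.0400e-11 = 2.1796e-23 kg·m/s

After scattering:
λ' = λ + Δλ = 30.4 + 0.7106 = 31.1106 pm
p' = h/λ' = 6.6261e-34/3.1111e-11 = 2.1298e-23 kg·m/s

Momentum is a vector; the scattered photon's direction makes angle θ = 45° with the incident direction. The magnitude of the vector change Δp⃗ = p⃗₀ − p⃗' is found from the law of cosines:
|Δp⃗|² = p₀² + p'² − 2p₀p'cos θ
|Δp⃗|² = (2.1796e-23)² + (2.1298e-23)² − 2·2.1796e-23·2.1298e-23·cos(45°)
|Δp⃗| = 1.6498e-23 kg·m/s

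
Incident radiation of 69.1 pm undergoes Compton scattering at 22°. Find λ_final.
69.2767 pm

Using the Compton scattering formula:
λ' = λ + Δλ = λ + λ_C(1 - cos θ)

Given:
- Initial wavelength λ = 69.1 pm
- Scattering angle θ = 22°
- Compton wavelength λ_C ≈ 2.4263 pm

Calculate the shift:
Δλ = 2.4263 × (1 - cos(22°))
Δλ = 2.4263 × 0.0728
Δλ = 0.1767 pm

Final wavelength:
λ' = 69.1 + 0.1767 = 69.2767 pm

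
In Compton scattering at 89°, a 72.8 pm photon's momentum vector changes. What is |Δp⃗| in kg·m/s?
1.2558e-23 kg·m/s

Photon momentum magnitude is p = h/λ.

Initial momentum:
p₀ = h/λ = 6.6261e-34/7.2800e-11 = 9.1017e-24 kg·m/s

After scattering:
λ' = λ + Δλ = 72.8 + 2.3840 = 75.1840 pm
p' = h/λ' = 6.6261e-34/7.5184e-11 = 8.8131e-24 kg·m/s

Momentum is a vector; the scattered photon's direction makes angle θ = 89° with the incident direction. The magnitude of the vector change Δp⃗ = p⃗₀ − p⃗' is found from the law of cosines:
|Δp⃗|² = p₀² + p'² − 2p₀p'cos θ
|Δp⃗|² = (9.1017e-24)² + (8.8131e-24)² − 2·9.1017e-24·8.8131e-24·cos(89°)
|Δp⃗| = 1.2558e-23 kg·m/s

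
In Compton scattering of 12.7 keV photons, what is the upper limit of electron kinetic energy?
0.6014 keV

Maximum energy transfer occurs at θ = 180° (backscattering).

Initial photon: E₀ = 12.7 keV → λ₀ = 97.6254 pm

Maximum Compton shift (at 180°):
Δλ_max = 2λ_C = 2 × 2.4263 = 4.8526 pm

Final wavelength:
λ' = 97.6254 + 4.8526 = 102.4780 pm

Minimum photon energy (maximum energy to electron):
E'_min = hc/λ' = 12.0986 keV

Maximum electron kinetic energy:
K_max = E₀ - E'_min = 12.7000 - 12.0986 = 0.6014 keV

(Intermediate values are shown rounded; full precision is carried through to the final answer.)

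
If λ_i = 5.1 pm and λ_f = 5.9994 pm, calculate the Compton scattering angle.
51.00°

First find the wavelength shift:
Δλ = λ' - λ = 5.9994 - 5.1 = 0.8994 pm

Using Δλ = λ_C(1 - cos θ), with λ_C = h/(m_e·c) ≈ 2.42631024 pm:
cos θ = 1 - Δλ/λ_C
cos θ = 1 - 0.8994/2.42631024
cos θ = 0.629314

θ = arccos(0.629314)
θ = 51.00°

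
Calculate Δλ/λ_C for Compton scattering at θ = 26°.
0.1012 λ_C

The Compton shift formula is:
Δλ = λ_C(1 - cos θ)

Dividing both sides by λ_C:
Δλ/λ_C = 1 - cos θ

For θ = 26°:
Δλ/λ_C = 1 - cos(26°)
Δλ/λ_C = 1 - 0.8988
Δλ/λ_C = 0.1012

This means the shift is 0.1012 × λ_C = 0.2456 pm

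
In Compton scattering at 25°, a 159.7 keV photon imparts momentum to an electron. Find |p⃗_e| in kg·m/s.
3.6497e-23 kg·m/s

The electron is initially at rest, so by conservation of momentum:
p⃗_e = p⃗₀ − p⃗'  (incident photon momentum minus scattered photon momentum)

Photon momentum magnitudes (p = h/λ = E/c):
λ₀ = hc/E₀ = 7.7636 pm → p₀ = h/λ₀ = 8.5348e-23 kg·m/s
Δλ = λ_C(1 − cos 25°) = 0.2273 pm
λ' = 7.9909 pm → p' = h/λ' = 8.2920e-23 kg·m/s

The scattered photon makes angle θ = 25° with the incident direction, so by the law of cosines:
|p⃗_e|² = p₀² + p'² − 2p₀p'cos θ
|p⃗_e|² = (8.5348e-23)² + (8.2920e-23)² − 2·8.5348e-23·8.2920e-23·cos(25°)
|p⃗_e| = 3.6497e-23 kg·m/s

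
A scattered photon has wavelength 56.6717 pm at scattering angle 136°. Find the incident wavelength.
52.5000 pm

From λ' = λ + Δλ, we have λ = λ' - Δλ

First calculate the Compton shift:
Δλ = λ_C(1 - cos θ)
Δλ = 2.4263 × (1 - cos(136°))
Δλ = 2.4263 × 1.7193
Δλ = 4.1717 pm

Initial wavelength:
λ = λ' - Δλ
λ = 56.6717 - 4.1717
λ = 52.5000 pm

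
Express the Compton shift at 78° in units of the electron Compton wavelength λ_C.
0.7921 λ_C

The Compton shift formula is:
Δλ = λ_C(1 - cos θ)

Dividing both sides by λ_C:
Δλ/λ_C = 1 - cos θ

For θ = 78°:
Δλ/λ_C = 1 - cos(78°)
Δλ/λ_C = 1 - 0.2079
Δλ/λ_C = 0.7921

This means the shift is 0.7921 × λ_C = 1.9219 pm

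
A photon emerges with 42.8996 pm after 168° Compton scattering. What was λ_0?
38.1000 pm

From λ' = λ + Δλ, we have λ = λ' - Δλ

First calculate the Compton shift:
Δλ = λ_C(1 - cos θ)
Δλ = 2.4263 × (1 - cos(168°))
Δλ = 2.4263 × 1.9781
Δλ = 4.7996 pm

Initial wavelength:
λ = λ' - Δλ
λ = 42.8996 - 4.7996
λ = 38.1000 pm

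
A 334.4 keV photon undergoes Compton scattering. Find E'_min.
144.8366 keV (at θ = 180°)

The scattered photon has minimum energy when its wavelength is maximum, i.e., when the Compton shift Δλ = λ_C(1 − cos θ) is maximum. This occurs at θ = 180° (backscattering), giving Δλ_max = 2λ_C = 4.8526 pm.

Initial wavelength: λ₀ = hc/E₀ = 3.7077 pm
Maximum final wavelength: λ'_max = λ₀ + 2λ_C = 3.7077 + 4.8526 = 8.5603 pm
Minimum final energy: E'_min = hc/λ'_max = 144.8366 keV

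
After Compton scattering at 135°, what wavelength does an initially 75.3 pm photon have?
79.4420 pm

Using the Compton formula: λ' = λ + λ_C(1 − cos θ)

For θ = 135°, cos θ = -√2/2 (exact) ≈ -0.7071, so:
1 − cos 135° = 1 − (-√2/2) ≈ 1.7071

Δλ = λ_C × 1.7071 = 2.4263 × 1.7071 = 4.1420 pm

λ' = 75.3 + 4.1420 = 79.4420 pm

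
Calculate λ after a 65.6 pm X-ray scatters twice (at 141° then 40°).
70.4796 pm

Apply Compton shift twice:

First scattering at θ₁ = 141°:
Δλ₁ = λ_C(1 - cos(141°))
Δλ₁ = 2.4263 × 1.7771
Δλ₁ = 4.3119 pm

After first scattering:
λ₁ = 65.6 + 4.3119 = 69.9119 pm

Second scattering at θ₂ = 40°:
Δλ₂ = λ_C(1 - cos(40°))
Δλ₂ = 2.4263 × 0.2340
Δλ₂ = 0.5676 pm

Final wavelength:
λ₂ = 69.9119 + 0.5676 = 70.4796 pm

Total shift: Δλ_total = 4.3119 + 0.5676 = 4.8796 pm

(Intermediate values are shown rounded; full precision is carried through to the final answer.)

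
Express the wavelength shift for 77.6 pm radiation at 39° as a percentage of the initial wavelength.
0.6968%

Calculate the Compton shift:
Δλ = λ_C(1 - cos(39°))
Δλ = 2.4263 × (1 - cos(39°))
Δλ = 2.4263 × 0.2229
Δλ = 0.5407 pm

Percentage change:
(Δλ/λ₀) × 100 = (0.5407/77.6) × 100
= 0.6968%

(Intermediate values are shown rounded; full precision is carried through to the final answer.)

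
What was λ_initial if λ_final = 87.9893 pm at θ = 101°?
85.1000 pm

From λ' = λ + Δλ, we have λ = λ' - Δλ

First calculate the Compton shift:
Δλ = λ_C(1 - cos θ)
Δλ = 2.4263 × (1 - cos(101°))
Δλ = 2.4263 × 1.1908
Δλ = 2.8893 pm

Initial wavelength:
λ = λ' - Δλ
λ = 87.9893 - 2.8893
λ = 85.1000 pm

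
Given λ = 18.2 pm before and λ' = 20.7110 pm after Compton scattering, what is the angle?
92.00°

First find the wavelength shift:
Δλ = λ' - λ = 20.7110 - 18.2 = 2.5110 pm

Using Δλ = λ_C(1 - cos θ), with λ_C = h/(m_e·c) ≈ 2.42631024 pm:
cos θ = 1 - Δλ/λ_C
cos θ = 1 - 2.5110/2.42631024
cos θ = -0.034905

θ = arccos(-0.034905)
θ = 92.00°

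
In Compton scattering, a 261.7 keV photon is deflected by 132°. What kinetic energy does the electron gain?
120.6080 keV

By energy conservation: K_e = E_initial - E_final

First find the scattered photon energy:
Initial wavelength: λ = hc/E = 4.7376 pm
Compton shift: Δλ = λ_C(1 - cos(132°)) = 4.0498 pm
Final wavelength: λ' = 4.7376 + 4.0498 = 8.7875 pm
Final photon energy: E' = hc/λ' = 141.0920 keV

Electron kinetic energy:
K_e = E - E' = 261.7000 - 141.0920 = 120.6080 keV

(Intermediate values are shown rounded; full precision is carried through to the final answer.)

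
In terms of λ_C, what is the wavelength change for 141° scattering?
1.7771 λ_C

The Compton shift formula is:
Δλ = λ_C(1 - cos θ)

Dividing both sides by λ_C:
Δλ/λ_C = 1 - cos θ

For θ = 141°:
Δλ/λ_C = 1 - cos(141°)
Δλ/λ_C = 1 - -0.7771
Δλ/λ_C = 1.7771

This means the shift is 1.7771 × λ_C = 4.3119 pm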